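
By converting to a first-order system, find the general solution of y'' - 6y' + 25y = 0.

y(t) = K_1e^(3t)cos(4t) + K_2e^(3t)sin(4t)

Let x_1 = y, x_2 = y'. Then x_1' = x_2 and x_2' = -25x_1 + 6x_2.
A = [[0,1],[-25,6]]; det(A-λI) = λ^2 - 6λ + 25.
Eigenvalues λ = 3 ± 4i.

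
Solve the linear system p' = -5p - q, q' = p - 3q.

Coefficient matrix A = [[-5, -1], [1, -3]].
Characteristic polynomial det(A - λI) = λ^2 + 8λ + 16 = 0.
Single eigenvalue λ = -4 with algebraic multiplicity 2.
Eigenvector v = (-1,1); generalized eigenvector w with (A-λI)w=v is (2,-1).
General solution: e^(-4t)[C_1·v + C_2·(t·v + w)].

p(t) = -C_1e^(-4t) - C_2te^(-4t) + 2C_2e^(-4t), q(t) = C_1e^(-4t) + C_2te^(-4t) - C_2e^(-4t)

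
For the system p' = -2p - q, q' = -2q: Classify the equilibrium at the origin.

stable improper node

A = [[-2,-1],[0,-2]]; det(A-λI) = λ^2 + 4λ + 4.
repeated λ = -2 with a single eigenvector.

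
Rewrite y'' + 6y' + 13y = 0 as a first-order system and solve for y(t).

y(t) = c_1e^(-3t)cos(2t) + c_2e^(-3t)sin(2t)

Let x_1 = y, x_2 = y'. Then x_1' = x_2 and x_2' = -13x_1 - 6x_2.
A = [[0,1],[-13,-6]]; det(A-λI) = λ^2 + 6λ + 13.
Eigenvalues λ = -3 ± 2i.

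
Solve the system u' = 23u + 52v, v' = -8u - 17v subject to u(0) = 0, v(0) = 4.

Coefficient matrix A = [[23, 52], [-8, -17]].
Characteristic polynomial det(A - λI) = λ^2 - 6λ + 25 = 0.
Eigenvalues λ = 3 ± 4i (complex conjugate pair).
For λ=3+4i: an eigenvector is (2,-1) - i(-3,1) = (2 + 3i, -1 - i).
A real fundamental pair from Re and Im of e^((3+4i)t)v: X_1 = e^(3t)(cos(4t)·(2,-1) + sin(4t)·(-3,1)), X_2 = e^(3t)(sin(4t)·(2,-1) - cos(4t)·(-3,1)).
General solution: K_1X_1 + K_2X_2.
Applying u(0)=0, v(0)=4 gives K_1=-12, K_2=8.

u(t) = 52e^(3t)sin(4t), v(t) = -20e^(3t)sin(4t) + 4e^(3t)cos(4t)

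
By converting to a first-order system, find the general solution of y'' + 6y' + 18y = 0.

y(t) = K_1e^(-3t)cos(3t) + K_2e^(-3t)sin(3t)

Let x_1 = y, x_2 = y'. Then x_1' = x_2 and x_2' = -18x_1 - 6x_2.
A = [[0,1],[-18,-6]]; det(A-λI) = λ^2 + 6λ + 18.
Eigenvalues λ = -3 ± 3i.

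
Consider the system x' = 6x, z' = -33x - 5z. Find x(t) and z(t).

Coefficient matrix A = [[6, 0], [-33, -5]].
Characteristic polynomial det(A - λI) = λ^2 - λ - 30 = 0.
Eigenvalues λ = -5, 6.
For λ=-5: (A-λI) row 1 is [11, 0], so an eigenvector is (0, -1).
For λ=6: (A-λI) row 2 is [-33, -11], so an eigenvector is (1, -3).
General solution: c_1e^(-5t)(0,-1) + c_2e^(6t)(1,-3).

x(t) = c_2e^(6t), z(t) = -c_1e^(-5t) - 3c_2e^(6t)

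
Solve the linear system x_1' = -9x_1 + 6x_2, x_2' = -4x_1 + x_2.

Coefficient matrix A = [[-9, 6], [-4, 1]].
Characteristic polynomial det(A - λI) = λ^2 + 8λ + 15 = 0.
Eigenvalues λ = -3, -5.
For λ=-3: (A-λI) row 1 is [-6, 6], so an eigenvector is (1, 1).
For λ=-5: (A-λI) row 1 is [-4, 6], so an eigenvector is (-3, -2).
General solution: c_1e^(-3t)(1,1) + c_2e^(-5t)(-3,-2).

x_1(t) = c_1e^(-3t) - 3c_2e^(-5t), x_2(t) = c_1e^(-3t) - 2c_2e^(-5t)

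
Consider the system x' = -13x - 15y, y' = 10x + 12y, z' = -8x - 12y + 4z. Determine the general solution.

x(t) = 3K_1e^(-3t) - K_2e^(2t), y(t) = -2K_1e^(-3t) + K_2e^(2t), z(t) = 2K_2e^(2t) + K_3e^(4t)

Coefficient matrix A = [[-13, -15, 0], [10, 12, 0], [-8, -12, 4]].
det(A - λI) = 0 gives eigenvalues λ = -3, 2, 4.
For λ=-3: eigenvector (3,-2,0).
For λ=2: eigenvector (-1,1,2).
For λ=4: eigenvector (0,0,1).
General solution: K_1e^(-3t)(3,-2,0) + K_2e^(2t)(-1,1,2) + K_3e^(4t)(0,0,1).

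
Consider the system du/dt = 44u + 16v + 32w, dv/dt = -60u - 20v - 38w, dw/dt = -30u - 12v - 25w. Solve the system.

u(t) = 2K_2e^(4t) + K_3e^(-4t), v(t) = -2K_1e^(-t) - 5K_2e^(4t) + K_3e^(-4t), w(t) = K_1e^(-t) - 2K_3e^(-4t)

Coefficient matrix A = [[44, 16, 32], [-60, -20, -38], [-30, -12, -25]].
det(A - λI) = 0 gives eigenvalues λ = -1, 4, -4.
For λ=-1: eigenvector (0,-2,1).
For λ=4: eigenvector (2,-5,0).
For λ=-4: eigenvector (1,1,-2).
General solution: K_1e^(-t)(0,-2,1) + K_2e^(4t)(2,-5,0) + K_3e^(-4t)(1,1,-2).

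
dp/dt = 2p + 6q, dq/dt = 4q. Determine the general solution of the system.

p(t) = C_1e^(2t) - 3C_2e^(4t), q(t) = -C_2e^(4t)

Coefficient matrix A = [[2, 6], [0, 4]].
Characteristic polynomial det(A - λI) = λ^2 - 6λ + 8 = 0.
Eigenvalues λ = 2, 4.
For λ=2: (A-λI) row 1 is [0, 6], so an eigenvector is (1, 0).
For λ=4: (A-λI) row 1 is [-2, 6], so an eigenvector is (-3, -1).
General solution: C_1e^(2t)(1,0) + C_2e^(4t)(-3,-1).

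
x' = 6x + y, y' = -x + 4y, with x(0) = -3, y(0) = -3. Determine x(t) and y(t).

Coefficient matrix A = [[6, 1], [-1, 4]].
Characteristic polynomial det(A - λI) = λ^2 - 10λ + 25 = 0.
Single eigenvalue λ = 5 with algebraic multiplicity 2.
Eigenvector v = (1,-1); generalized eigenvector w with (A-λI)w=v is (3,-2).
General solution: e^(5t)[K_1·v + K_2·(t·v + w)].
Applying x(0)=-3, y(0)=-3 gives K_1=15, K_2=-6.

x(t) = -6te^(5t) - 3e^(5t), y(t) = 6te^(5t) - 3e^(5t)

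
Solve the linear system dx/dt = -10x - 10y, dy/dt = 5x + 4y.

Coefficient matrix A = [[-10, -10], [5, 4]].
Characteristic polynomial det(A - λI) = λ^2 + 6λ + 10 = 0.
Eigenvalues λ = -3 ± i (complex conjugate pair).
For λ=-3+i: an eigenvector is (-3,2) - i(1,-1) = (-3 - i, 2 + i).
A real fundamental pair from Re and Im of e^((-3+i)t)v: X_1 = e^(-3t)(cos(t)·(-3,2) + sin(t)·(1,-1)), X_2 = e^(-3t)(sin(t)·(-3,2) - cos(t)·(1,-1)).
General solution: c_1X_1 + c_2X_2.

x(t) = c_1e^(-3t)sin(t) - 3c_1e^(-3t)cos(t) - 3c_2e^(-3t)sin(t) - c_2e^(-3t)cos(t), y(t) = -c_1e^(-3t)sin(t) + 2c_1e^(-3t)cos(t) + 2c_2e^(-3t)sin(t) + c_2e^(-3t)cos(t)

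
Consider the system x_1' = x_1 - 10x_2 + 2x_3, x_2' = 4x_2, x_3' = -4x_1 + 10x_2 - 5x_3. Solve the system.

Coefficient matrix A = [[1, -10, 2], [0, 4, 0], [-4, 10, -5]].
det(A - λI) = 0 gives eigenvalues λ = -1, 4, -3.
For λ=-1: eigenvector (1,0,-1).
For λ=4: eigenvector (-2,1,2).
For λ=-3: eigenvector (-1,0,2).
General solution: K_1e^(-t)(1,0,-1) + K_2e^(4t)(-2,1,2) + K_3e^(-3t)(-1,0,2).

x_1(t) = K_1e^(-t) - 2K_2e^(4t) - K_3e^(-3t), x_2(t) = K_2e^(4t), x_3(t) = -K_1e^(-t) + 2K_2e^(4t) + 2K_3e^(-3t)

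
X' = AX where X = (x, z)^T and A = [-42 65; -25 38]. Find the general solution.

Coefficient matrix A = [[-42, 65], [-25, 38]].
Characteristic polynomial det(A - λI) = λ^2 + 4λ + 29 = 0.
Eigenvalues λ = -2 ± 5i (complex conjugate pair).
For λ=-2+5i: an eigenvector is (2,1) - i(-3,-2) = (2 + 3i, 1 + 2i).
A real fundamental pair from Re and Im of e^((-2+5i)t)v: X_1 = e^(-2t)(cos(5t)·(2,1) + sin(5t)·(-3,-2)), X_2 = e^(-2t)(sin(5t)·(2,1) - cos(5t)·(-3,-2)).
General solution: c_1X_1 + c_2X_2.

x(t) = -3c_1e^(-2t)sin(5t) + 2c_1e^(-2t)cos(5t) + 2c_2e^(-2t)sin(5t) + 3c_2e^(-2t)cos(5t), z(t) = -2c_1e^(-2t)sin(5t) + c_1e^(-2t)cos(5t) + c_2e^(-2t)sin(5t) + 2c_2e^(-2t)cos(5t)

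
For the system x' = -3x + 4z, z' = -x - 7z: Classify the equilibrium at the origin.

stable improper node

A = [[-3,4],[-1,-7]]; det(A-λI) = λ^2 + 10λ + 25.
repeated λ = -5 with a single eigenvector.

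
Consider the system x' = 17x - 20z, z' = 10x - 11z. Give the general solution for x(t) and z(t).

Coefficient matrix A = [[17, -20], [10, -11]].
Characteristic polynomial det(A - λI) = λ^2 - 6λ + 13 = 0.
Eigenvalues λ = 3 ± 2i (complex conjugate pair).
For λ=3+2i: an eigenvector is (-3,-2) - i(-1,-1) = (-3 + i, -2 + i).
A real fundamental pair from Re and Im of e^((3+2i)t)v: X_1 = e^(3t)(cos(2t)·(-3,-2) + sin(2t)·(-1,-1)), X_2 = e^(3t)(sin(2t)·(-3,-2) - cos(2t)·(-1,-1)).
General solution: C_1X_1 + C_2X_2.

x(t) = -C_1e^(3t)sin(2t) - 3C_1e^(3t)cos(2t) - 3C_2e^(3t)sin(2t) + C_2e^(3t)cos(2t), z(t) = -C_1e^(3t)sin(2t) - 2C_1e^(3t)cos(2t) - 2C_2e^(3t)sin(2t) + C_2e^(3t)cos(2t)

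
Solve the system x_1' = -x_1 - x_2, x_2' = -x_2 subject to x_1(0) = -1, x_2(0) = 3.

Coefficient matrix A = [[-1, -1], [0, -1]].
Characteristic polynomial det(A - λI) = λ^2 + 2λ + 1 = 0.
Single eigenvalue λ = -1 with algebraic multiplicity 2.
Eigenvector v = (1,0); generalized eigenvector w with (A-λI)w=v is (1,-1).
General solution: e^(-t)[C_1·v + C_2·(t·v + w)].
Applying x_1(0)=-1, x_2(0)=3 gives C_1=2, C_2=-3.

x_1(t) = -3te^(-t) - e^(-t), x_2(t) = 3e^(-t)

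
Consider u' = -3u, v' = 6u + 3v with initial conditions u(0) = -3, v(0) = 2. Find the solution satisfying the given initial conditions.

u(t) = -3e^(-3t), v(t) = -e^(3t) + 3e^(-3t)

Coefficient matrix A = [[-3, 0], [6, 3]].
Characteristic polynomial det(A - λI) = λ^2 - 9 = 0.
Eigenvalues λ = 3, -3.
For λ=3: (A-λI) row 1 is [-6, 0], so an eigenvector is (0, 1).
For λ=-3: (A-λI) row 2 is [6, 6], so an eigenvector is (-1, 1).
General solution: c_1e^(3t)(0,1) + c_2e^(-3t)(-1,1).
Applying u(0)=-3, v(0)=2 gives c_1=-1, c_2=3.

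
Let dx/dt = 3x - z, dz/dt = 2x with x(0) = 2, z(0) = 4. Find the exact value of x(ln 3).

6

A = [[3,-1],[2,0]]; eigenvalues λ = 1, 2.
Eigenvectors: (1,2) for λ=1, (1,1) for λ=2.
From the initial condition, c_1 = 2, c_2 = 0.
x(ln 3) = (2)(3^1)(1) + (0)(3^2)(1) = 6.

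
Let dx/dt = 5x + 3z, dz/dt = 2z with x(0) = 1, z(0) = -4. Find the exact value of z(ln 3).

-36

A = [[5,3],[0,2]]; eigenvalues λ = 2, 5.
Eigenvectors: (1,-1) for λ=2, (1,0) for λ=5.
From the initial condition, c_1 = 4, c_2 = -3.
z(ln 3) = (4)(3^2)(-1) + (-3)(3^5)(0) = -36.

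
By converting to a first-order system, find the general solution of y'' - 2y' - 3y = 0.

Let x_1 = y, x_2 = y'. Then x_1' = x_2 and x_2' = 3x_1 + 2x_2.
A = [[0,1],[3,2]]; det(A-λI) = λ^2 - 2λ - 3.
Eigenvalues λ = 3, -1 with eigenvectors (1,3), (1,-1).

y(t) = c_1e^(3t) + c_2e^(-t)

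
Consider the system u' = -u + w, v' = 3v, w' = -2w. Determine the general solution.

u(t) = C_1e^(-t) - C_3e^(-2t), v(t) = C_2e^(3t), w(t) = C_3e^(-2t)

Coefficient matrix A = [[-1, 0, 1], [0, 3, 0], [0, 0, -2]].
det(A - λI) = 0 gives eigenvalues λ = -1, 3, -2.
For λ=-1: eigenvector (1,0,0).
For λ=3: eigenvector (0,1,0).
For λ=-2: eigenvector (-1,0,1).
General solution: C_1e^(-t)(1,0,0) + C_2e^(3t)(0,1,0) + C_3e^(-2t)(-1,0,1).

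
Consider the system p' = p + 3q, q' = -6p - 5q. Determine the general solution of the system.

p(t) = -K_1e^(-2t)sin(3t) + K_2e^(-2t)cos(3t), q(t) = K_1e^(-2t)sin(3t) - K_1e^(-2t)cos(3t) - K_2e^(-2t)sin(3t) - K_2e^(-2t)cos(3t)

Coefficient matrix A = [[1, 3], [-6, -5]].
Characteristic polynomial det(A - λI) = λ^2 + 4λ + 13 = 0.
Eigenvalues λ = -2 ± 3i (complex conjugate pair).
For λ=-2+3i: an eigenvector is (0,-1) - i(-1,1) = (0 + i, -1 - i).
A real fundamental pair from Re and Im of e^((-2+3i)t)v: X_1 = e^(-2t)(cos(3t)·(0,-1) + sin(3t)·(-1,1)), X_2 = e^(-2t)(sin(3t)·(0,-1) - cos(3t)·(-1,1)).
General solution: K_1X_1 + K_2X_2.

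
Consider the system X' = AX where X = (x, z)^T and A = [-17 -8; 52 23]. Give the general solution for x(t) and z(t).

x(t) = c_1e^(3t)sin(4t) - c_1e^(3t)cos(4t) - c_2e^(3t)sin(4t) - c_2e^(3t)cos(4t), z(t) = -3c_1e^(3t)sin(4t) + 2c_1e^(3t)cos(4t) + 2c_2e^(3t)sin(4t) + 3c_2e^(3t)cos(4t)

Coefficient matrix A = [[-17, -8], [52, 23]].
Characteristic polynomial det(A - λI) = λ^2 - 6λ + 25 = 0.
Eigenvalues λ = 3 ± 4i (complex conjugate pair).
For λ=3+4i: an eigenvector is (-1,2) - i(1,-3) = (-1 - i, 2 + 3i).
A real fundamental pair from Re and Im of e^((3+4i)t)v: X_1 = e^(3t)(cos(4t)·(-1,2) + sin(4t)·(1,-3)), X_2 = e^(3t)(sin(4t)·(-1,2) - cos(4t)·(1,-3)).
General solution: c_1X_1 + c_2X_2.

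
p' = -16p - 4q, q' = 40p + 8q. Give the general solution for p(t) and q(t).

p(t) = -c_1e^(-4t)sin(4t) + c_2e^(-4t)cos(4t), q(t) = 3c_1e^(-4t)sin(4t) + c_1e^(-4t)cos(4t) + c_2e^(-4t)sin(4t) - 3c_2e^(-4t)cos(4t)

Coefficient matrix A = [[-16, -4], [40, 8]].
Characteristic polynomial det(A - λI) = λ^2 + 8λ + 32 = 0.
Eigenvalues λ = -4 ± 4i (complex conjugate pair).
For λ=-4+4i: an eigenvector is (0,1) - i(-1,3) = (0 + i, 1 - 3i).
A real fundamental pair from Re and Im of e^((-4+4i)t)v: X_1 = e^(-4t)(cos(4t)·(0,1) + sin(4t)·(-1,3)), X_2 = e^(-4t)(sin(4t)·(0,1) - cos(4t)·(-1,3)).
General solution: c_1X_1 + c_2X_2.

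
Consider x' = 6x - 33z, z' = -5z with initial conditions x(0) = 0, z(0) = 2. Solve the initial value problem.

x(t) = -6e^(6t) + 6e^(-5t), z(t) = 2e^(-5t)

Coefficient matrix A = [[6, -33], [0, -5]].
Characteristic polynomial det(A - λI) = λ^2 - λ - 30 = 0.
Eigenvalues λ = 6, -5.
For λ=6: (A-λI) row 1 is [0, -33], so an eigenvector is (-1, 0).
For λ=-5: (A-λI) row 1 is [11, -33], so an eigenvector is (3, 1).
General solution: K_1e^(6t)(-1,0) + K_2e^(-5t)(3,1).
Applying x(0)=0, z(0)=2 gives K_1=6, K_2=2.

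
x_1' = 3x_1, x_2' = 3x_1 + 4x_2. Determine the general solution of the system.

x_1(t) = K_2e^(3t), x_2(t) = -K_1e^(4t) - 3K_2e^(3t)

Coefficient matrix A = [[3, 0], [3, 4]].
Characteristic polynomial det(A - λI) = λ^2 - 7λ + 12 = 0.
Eigenvalues λ = 4, 3.
For λ=4: (A-λI) row 1 is [-1, 0], so an eigenvector is (0, -1).
For λ=3: (A-λI) row 2 is [3, 1], so an eigenvector is (1, -3).
General solution: K_1e^(4t)(0,-1) + K_2e^(3t)(1,-3).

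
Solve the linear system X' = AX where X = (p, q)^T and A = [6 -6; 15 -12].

p(t) = -c_1e^(-3t)sin(3t) + c_1e^(-3t)cos(3t) + c_2e^(-3t)sin(3t) + c_2e^(-3t)cos(3t), q(t) = -c_1e^(-3t)sin(3t) + 2c_1e^(-3t)cos(3t) + 2c_2e^(-3t)sin(3t) + c_2e^(-3t)cos(3t)

Coefficient matrix A = [[6, -6], [15, -12]].
Characteristic polynomial det(A - λI) = λ^2 + 6λ + 18 = 0.
Eigenvalues λ = -3 ± 3i (complex conjugate pair).
For λ=-3+3i: an eigenvector is (1,2) - i(-1,-1) = (1 + i, 2 + i).
A real fundamental pair from Re and Im of e^((-3+3i)t)v: X_1 = e^(-3t)(cos(3t)·(1,2) + sin(3t)·(-1,-1)), X_2 = e^(-3t)(sin(3t)·(1,2) - cos(3t)·(-1,-1)).
General solution: c_1X_1 + c_2X_2.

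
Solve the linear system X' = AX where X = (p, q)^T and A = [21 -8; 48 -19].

p(t) = C_1e^(-3t) - C_2e^(5t), q(t) = 3C_1e^(-3t) - 2C_2e^(5t)

Coefficient matrix A = [[21, -8], [48, -19]].
Characteristic polynomial det(A - λI) = λ^2 - 2λ - 15 = 0.
Eigenvalues λ = -3, 5.
For λ=-3: (A-λI) row 1 is [24, -8], so an eigenvector is (1, 3).
For λ=5: (A-λI) row 1 is [16, -8], so an eigenvector is (-1, -2).
General solution: C_1e^(-3t)(1,3) + C_2e^(5t)(-1,-2).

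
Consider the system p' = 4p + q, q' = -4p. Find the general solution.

p(t) = -c_1e^(2t) - c_2te^(2t), q(t) = 2c_1e^(2t) + 2c_2te^(2t) - c_2e^(2t)

Coefficient matrix A = [[4, 1], [-4, 0]].
Characteristic polynomial det(A - λI) = λ^2 - 4λ + 4 = 0.
Single eigenvalue λ = 2 with algebraic multiplicity 2.
Eigenvector v = (-1,2); generalized eigenvector w with (A-λI)w=v is (0,-1).
General solution: e^(2t)[c_1·v + c_2·(t·v + w)].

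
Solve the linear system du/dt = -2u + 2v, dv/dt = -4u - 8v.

Coefficient matrix A = [[-2, 2], [-4, -8]].
Characteristic polynomial det(A - λI) = λ^2 + 10λ + 24 = 0.
Eigenvalues λ = -4, -6.
For λ=-4: (A-λI) row 1 is [2, 2], so an eigenvector is (-1, 1).
For λ=-6: (A-λI) row 1 is [4, 2], so an eigenvector is (-1, 2).
General solution: c_1e^(-4t)(-1,1) + c_2e^(-6t)(-1,2).

u(t) = -c_1e^(-4t) - c_2e^(-6t), v(t) = c_1e^(-4t) + 2c_2e^(-6t)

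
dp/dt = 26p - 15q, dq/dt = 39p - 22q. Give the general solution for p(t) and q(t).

p(t) = -K_1e^(2t)sin(3t) - 2K_1e^(2t)cos(3t) - 2K_2e^(2t)sin(3t) + K_2e^(2t)cos(3t), q(t) = -2K_1e^(2t)sin(3t) - 3K_1e^(2t)cos(3t) - 3K_2e^(2t)sin(3t) + 2K_2e^(2t)cos(3t)

Coefficient matrix A = [[26, -15], [39, -22]].
Characteristic polynomial det(A - λI) = λ^2 - 4λ + 13 = 0.
Eigenvalues λ = 2 ± 3i (complex conjugate pair).
For λ=2+3i: an eigenvector is (-2,-3) - i(-1,-2) = (-2 + i, -3 + 2i).
A real fundamental pair from Re and Im of e^((2+3i)t)v: X_1 = e^(2t)(cos(3t)·(-2,-3) + sin(3t)·(-1,-2)), X_2 = e^(2t)(sin(3t)·(-2,-3) - cos(3t)·(-1,-2)).
General solution: K_1X_1 + K_2X_2.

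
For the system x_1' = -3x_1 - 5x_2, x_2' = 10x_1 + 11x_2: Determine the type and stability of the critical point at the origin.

unstable spiral

A = [[-3,-5],[10,11]]; det(A-λI) = λ^2 - 8λ + 17.
λ = 4 ± i: positive real part.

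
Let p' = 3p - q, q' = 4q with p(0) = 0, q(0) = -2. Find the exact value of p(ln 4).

384

A = [[3,-1],[0,4]]; eigenvalues λ = 3, 4.
Eigenvectors: (1,0) for λ=3, (1,-1) for λ=4.
From the initial condition, c_1 = -2, c_2 = 2.
p(ln 4) = (-2)(4^3)(1) + (2)(4^4)(1) = 384.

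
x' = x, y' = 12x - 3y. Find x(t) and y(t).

Coefficient matrix A = [[1, 0], [12, -3]].
Characteristic polynomial det(A - λI) = λ^2 + 2λ - 3 = 0.
Eigenvalues λ = 1, -3.
For λ=1: (A-λI) row 2 is [12, -4], so an eigenvector is (-1, -3).
For λ=-3: (A-λI) row 1 is [4, 0], so an eigenvector is (0, -1).
General solution: C_1e^(t)(-1,-3) + C_2e^(-3t)(0,-1).

x(t) = -C_1e^(t), y(t) = -3C_1e^(t) - C_2e^(-3t)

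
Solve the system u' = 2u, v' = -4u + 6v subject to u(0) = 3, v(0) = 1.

u(t) = 3e^(2t), v(t) = -2e^(6t) + 3e^(2t)

Coefficient matrix A = [[2, 0], [-4, 6]].
Characteristic polynomial det(A - λI) = λ^2 - 8λ + 12 = 0.
Eigenvalues λ = 6, 2.
For λ=6: (A-λI) row 1 is [-4, 0], so an eigenvector is (0, 1).
For λ=2: (A-λI) row 2 is [-4, 4], so an eigenvector is (-1, -1).
General solution: K_1e^(6t)(0,1) + K_2e^(2t)(-1,-1).
Applying u(0)=3, v(0)=1 gives K_1=-2, K_2=-3.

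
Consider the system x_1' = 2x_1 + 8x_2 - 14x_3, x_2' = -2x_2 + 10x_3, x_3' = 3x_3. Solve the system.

x_1(t) = K_1e^(2t) + 2K_2e^(3t) - 2K_3e^(-2t), x_2(t) = 2K_2e^(3t) + K_3e^(-2t), x_3(t) = K_2e^(3t)

Coefficient matrix A = [[2, 8, -14], [0, -2, 10], [0, 0, 3]].
det(A - λI) = 0 gives eigenvalues λ = 2, 3, -2.
For λ=2: eigenvector (1,0,0).
For λ=3: eigenvector (2,2,1).
For λ=-2: eigenvector (-2,1,0).
General solution: K_1e^(2t)(1,0,0) + K_2e^(3t)(2,2,1) + K_3e^(-2t)(-2,1,0).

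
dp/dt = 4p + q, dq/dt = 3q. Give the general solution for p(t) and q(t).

p(t) = C_1e^(3t) + C_2e^(4t), q(t) = -C_1e^(3t)

Coefficient matrix A = [[4, 1], [0, 3]].
Characteristic polynomial det(A - λI) = λ^2 - 7λ + 12 = 0.
Eigenvalues λ = 3, 4.
For λ=3: (A-λI) row 1 is [1, 1], so an eigenvector is (1, -1).
For λ=4: (A-λI) row 1 is [0, 1], so an eigenvector is (1, 0).
General solution: C_1e^(3t)(1,-1) + C_2e^(4t)(1,0).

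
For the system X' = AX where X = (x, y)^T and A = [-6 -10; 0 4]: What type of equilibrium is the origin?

A = [[-6,-10],[0,4]]; det(A-λI) = λ^2 + 2λ - 24.
λ = -6, 4: opposite signs.

saddle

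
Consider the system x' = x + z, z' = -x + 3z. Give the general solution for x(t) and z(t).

Coefficient matrix A = [[1, 1], [-1, 3]].
Characteristic polynomial det(A - λI) = λ^2 - 4λ + 4 = 0.
Single eigenvalue λ = 2 with algebraic multiplicity 2.
Eigenvector v = (1,1); generalized eigenvector w with (A-λI)w=v is (-1,0).
General solution: e^(2t)[K_1·v + K_2·(t·v + w)].

x(t) = K_1e^(2t) + K_2te^(2t) - K_2e^(2t), z(t) = K_1e^(2t) + K_2te^(2t)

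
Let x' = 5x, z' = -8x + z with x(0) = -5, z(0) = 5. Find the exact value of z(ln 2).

310

A = [[5,0],[-8,1]]; eigenvalues λ = 5, 1.
Eigenvectors: (-1,2) for λ=5, (0,-1) for λ=1.
From the initial condition, c_1 = 5, c_2 = 5.
z(ln 2) = (5)(2^5)(2) + (5)(2^1)(-1) = 310.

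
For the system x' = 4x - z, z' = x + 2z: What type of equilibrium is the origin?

unstable improper node

A = [[4,-1],[1,2]]; det(A-λI) = λ^2 - 6λ + 9.
repeated λ = 3 with a single eigenvector.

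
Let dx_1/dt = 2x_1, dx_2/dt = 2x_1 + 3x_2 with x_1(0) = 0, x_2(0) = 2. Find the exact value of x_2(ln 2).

16

A = [[2,0],[2,3]]; eigenvalues λ = 2, 3.
Eigenvectors: (-1,2) for λ=2, (0,-1) for λ=3.
From the initial condition, c_1 = 0, c_2 = -2.
x_2(ln 2) = (0)(2^2)(2) + (-2)(2^3)(-1) = 16.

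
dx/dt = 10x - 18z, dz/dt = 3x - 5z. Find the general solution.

Coefficient matrix A = [[10, -18], [3, -5]].
Characteristic polynomial det(A - λI) = λ^2 - 5λ + 4 = 0.
Eigenvalues λ = 4, 1.
For λ=4: (A-λI) row 1 is [6, -18], so an eigenvector is (3, 1).
For λ=1: (A-λI) row 1 is [9, -18], so an eigenvector is (-2, -1).
General solution: K_1e^(4t)(3,1) + K_2e^(t)(-2,-1).

x(t) = 3K_1e^(4t) - 2K_2e^(t), z(t) = K_1e^(4t) - K_2e^(t)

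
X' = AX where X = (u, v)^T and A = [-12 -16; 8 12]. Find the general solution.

u(t) = 2C_1e^(-4t) + C_2e^(4t), v(t) = -C_1e^(-4t) - C_2e^(4t)

Coefficient matrix A = [[-12, -16], [8, 12]].
Characteristic polynomial det(A - λI) = λ^2 - 16 = 0.
Eigenvalues λ = -4, 4.
For λ=-4: (A-λI) row 1 is [-8, -16], so an eigenvector is (2, -1).
For λ=4: (A-λI) row 1 is [-16, -16], so an eigenvector is (1, -1).
General solution: C_1e^(-4t)(2,-1) + C_2e^(4t)(1,-1).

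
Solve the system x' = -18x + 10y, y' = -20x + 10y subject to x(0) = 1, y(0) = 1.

Coefficient matrix A = [[-18, 10], [-20, 10]].
Characteristic polynomial det(A - λI) = λ^2 + 8λ + 20 = 0.
Eigenvalues λ = -4 ± 2i (complex conjugate pair).
For λ=-4+2i: an eigenvector is (2,3) - i(1,1) = (2 - i, 3 - i).
A real fundamental pair from Re and Im of e^((-4+2i)t)v: X_1 = e^(-4t)(cos(2t)·(2,3) + sin(2t)·(1,1)), X_2 = e^(-4t)(sin(2t)·(2,3) - cos(2t)·(1,1)).
General solution: c_1X_1 + c_2X_2.
Applying x(0)=1, y(0)=1 gives c_1=0, c_2=-1.

x(t) = -2e^(-4t)sin(2t) + e^(-4t)cos(2t), y(t) = -3e^(-4t)sin(2t) + e^(-4t)cos(2t)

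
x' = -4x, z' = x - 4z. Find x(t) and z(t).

x(t) = -K_2e^(-4t), z(t) = -K_1e^(-4t) - K_2te^(-4t) + 2K_2e^(-4t)

Coefficient matrix A = [[-4, 0], [1, -4]].
Characteristic polynomial det(A - λI) = λ^2 + 8λ + 16 = 0.
Single eigenvalue λ = -4 with algebraic multiplicity 2.
Eigenvector v = (0,-1); generalized eigenvector w with (A-λI)w=v is (-1,2).
General solution: e^(-4t)[K_1·v + K_2·(t·v + w)].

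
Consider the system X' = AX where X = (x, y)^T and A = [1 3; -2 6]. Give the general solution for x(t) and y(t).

x(t) = -c_1e^(4t) + 3c_2e^(3t), y(t) = -c_1e^(4t) + 2c_2e^(3t)

Coefficient matrix A = [[1, 3], [-2, 6]].
Characteristic polynomial det(A - λI) = λ^2 - 7λ + 12 = 0.
Eigenvalues λ = 4, 3.
For λ=4: (A-λI) row 1 is [-3, 3], so an eigenvector is (-1, -1).
For λ=3: (A-λI) row 1 is [-2, 3], so an eigenvector is (3, 2).
General solution: c_1e^(4t)(-1,-1) + c_2e^(3t)(3,2).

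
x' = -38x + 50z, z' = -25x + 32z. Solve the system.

Coefficient matrix A = [[-38, 50], [-25, 32]].
Characteristic polynomial det(A - λI) = λ^2 + 6λ + 34 = 0.
Eigenvalues λ = -3 ± 5i (complex conjugate pair).
For λ=-3+5i: an eigenvector is (-1,-1) - i(-3,-2) = (-1 + 3i, -1 + 2i).
A real fundamental pair from Re and Im of e^((-3+5i)t)v: X_1 = e^(-3t)(cos(5t)·(-1,-1) + sin(5t)·(-3,-2)), X_2 = e^(-3t)(sin(5t)·(-1,-1) - cos(5t)·(-3,-2)).
General solution: c_1X_1 + c_2X_2.

x(t) = -3c_1e^(-3t)sin(5t) - c_1e^(-3t)cos(5t) - c_2e^(-3t)sin(5t) + 3c_2e^(-3t)cos(5t), z(t) = -2c_1e^(-3t)sin(5t) - c_1e^(-3t)cos(5t) - c_2e^(-3t)sin(5t) + 2c_2e^(-3t)cos(5t)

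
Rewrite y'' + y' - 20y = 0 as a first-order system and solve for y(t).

y(t) = c_1e^(-5t) + c_2e^(4t)

Let x_1 = y, x_2 = y'. Then x_1' = x_2 and x_2' = 20x_1 - x_2.
A = [[0,1],[20,-1]]; det(A-λI) = λ^2 + λ - 20.
Eigenvalues λ = -5, 4 with eigenvectors (1,-5), (1,4).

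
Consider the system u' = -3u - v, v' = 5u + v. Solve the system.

Coefficient matrix A = [[-3, -1], [5, 1]].
Characteristic polynomial det(A - λI) = λ^2 + 2λ + 2 = 0.
Eigenvalues λ = -1 ± i (complex conjugate pair).
For λ=-1+i: an eigenvector is (0,-1) - i(1,-2) = (0 - i, -1 + 2i).
A real fundamental pair from Re and Im of e^((-1+i)t)v: X_1 = e^(-t)(cos(t)·(0,-1) + sin(t)·(1,-2)), X_2 = e^(-t)(sin(t)·(0,-1) - cos(t)·(1,-2)).
General solution: C_1X_1 + C_2X_2.

u(t) = C_1e^(-t)sin(t) - C_2e^(-t)cos(t), v(t) = -2C_1e^(-t)sin(t) - C_1e^(-t)cos(t) - C_2e^(-t)sin(t) + 2C_2e^(-t)cos(t)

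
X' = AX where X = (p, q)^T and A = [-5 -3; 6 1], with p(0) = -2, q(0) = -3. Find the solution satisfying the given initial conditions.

p(t) = 5e^(-2t)sin(3t) - 2e^(-2t)cos(3t), q(t) = -7e^(-2t)sin(3t) - 3e^(-2t)cos(3t)

Coefficient matrix A = [[-5, -3], [6, 1]].
Characteristic polynomial det(A - λI) = λ^2 + 4λ + 13 = 0.
Eigenvalues λ = -2 ± 3i (complex conjugate pair).
For λ=-2+3i: an eigenvector is (-1,1) - i(0,-1) = (-1, 1 + i).
A real fundamental pair from Re and Im of e^((-2+3i)t)v: X_1 = e^(-2t)(cos(3t)·(-1,1) + sin(3t)·(0,-1)), X_2 = e^(-2t)(sin(3t)·(-1,1) - cos(3t)·(0,-1)).
General solution: C_1X_1 + C_2X_2.
Applying p(0)=-2, q(0)=-3 gives C_1=2, C_2=-5.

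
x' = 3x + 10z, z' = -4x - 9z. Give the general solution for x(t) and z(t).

Coefficient matrix A = [[3, 10], [-4, -9]].
Characteristic polynomial det(A - λI) = λ^2 + 6λ + 13 = 0.
Eigenvalues λ = -3 ± 2i (complex conjugate pair).
For λ=-3+2i: an eigenvector is (-2,1) - i(-1,1) = (-2 + i, 1 - i).
A real fundamental pair from Re and Im of e^((-3+2i)t)v: X_1 = e^(-3t)(cos(2t)·(-2,1) + sin(2t)·(-1,1)), X_2 = e^(-3t)(sin(2t)·(-2,1) - cos(2t)·(-1,1)).
General solution: c_1X_1 + c_2X_2.

x(t) = -c_1e^(-3t)sin(2t) - 2c_1e^(-3t)cos(2t) - 2c_2e^(-3t)sin(2t) + c_2e^(-3t)cos(2t), z(t) = c_1e^(-3t)sin(2t) + c_1e^(-3t)cos(2t) + c_2e^(-3t)sin(2t) - c_2e^(-3t)cos(2t)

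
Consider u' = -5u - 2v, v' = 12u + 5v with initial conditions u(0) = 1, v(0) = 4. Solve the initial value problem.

u(t) = -6e^(t) + 7e^(-t), v(t) = 18e^(t) - 14e^(-t)

Coefficient matrix A = [[-5, -2], [12, 5]].
Characteristic polynomial det(A - λI) = λ^2 - 1 = 0.
Eigenvalues λ = -1, 1.
For λ=-1: (A-λI) row 1 is [-4, -2], so an eigenvector is (-1, 2).
For λ=1: (A-λI) row 1 is [-6, -2], so an eigenvector is (1, -3).
General solution: C_1e^(-t)(-1,2) + C_2e^(t)(1,-3).
Applying u(0)=1, v(0)=4 gives C_1=-7, C_2=-6.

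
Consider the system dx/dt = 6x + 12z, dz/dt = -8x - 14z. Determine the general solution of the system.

Coefficient matrix A = [[6, 12], [-8, -14]].
Characteristic polynomial det(A - λI) = λ^2 + 8λ + 12 = 0.
Eigenvalues λ = -2, -6.
For λ=-2: (A-λI) row 1 is [8, 12], so an eigenvector is (-3, 2).
For λ=-6: (A-λI) row 1 is [12, 12], so an eigenvector is (1, -1).
General solution: K_1e^(-2t)(-3,2) + K_2e^(-6t)(1,-1).

x(t) = -3K_1e^(-2t) + K_2e^(-6t), z(t) = 2K_1e^(-2t) - K_2e^(-6t)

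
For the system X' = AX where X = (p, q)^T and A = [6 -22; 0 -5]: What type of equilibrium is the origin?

saddle

A = [[6,-22],[0,-5]]; det(A-λI) = λ^2 - λ - 30.
λ = 6, -5: opposite signs.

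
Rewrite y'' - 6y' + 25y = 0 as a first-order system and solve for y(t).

Let x_1 = y, x_2 = y'. Then x_1' = x_2 and x_2' = -25x_1 + 6x_2.
A = [[0,1],[-25,6]]; det(A-λI) = λ^2 - 6λ + 25.
Eigenvalues λ = 3 ± 4i.

y(t) = C_1e^(3t)cos(4t) + C_2e^(3t)sin(4t)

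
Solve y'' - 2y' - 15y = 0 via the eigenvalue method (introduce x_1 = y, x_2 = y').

y(t) = c_1e^(-3t) + c_2e^(5t)

Let x_1 = y, x_2 = y'. Then x_1' = x_2 and x_2' = 15x_1 + 2x_2.
A = [[0,1],[15,2]]; det(A-λI) = λ^2 - 2λ - 15.
Eigenvalues λ = -3, 5 with eigenvectors (1,-3), (1,5).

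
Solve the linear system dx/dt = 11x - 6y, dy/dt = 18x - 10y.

Coefficient matrix A = [[11, -6], [18, -10]].
Characteristic polynomial det(A - λI) = λ^2 - λ - 2 = 0.
Eigenvalues λ = 2, -1.
For λ=2: (A-λI) row 1 is [9, -6], so an eigenvector is (-2, -3).
For λ=-1: (A-λI) row 1 is [12, -6], so an eigenvector is (1, 2).
General solution: K_1e^(2t)(-2,-3) + K_2e^(-t)(1,2).

x(t) = -2K_1e^(2t) + K_2e^(-t), y(t) = -3K_1e^(2t) + 2K_2e^(-t)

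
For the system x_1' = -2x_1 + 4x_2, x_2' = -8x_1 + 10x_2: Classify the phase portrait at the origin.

A = [[-2,4],[-8,10]]; det(A-λI) = λ^2 - 8λ + 12.
λ = 6, 2: both positive.

unstable node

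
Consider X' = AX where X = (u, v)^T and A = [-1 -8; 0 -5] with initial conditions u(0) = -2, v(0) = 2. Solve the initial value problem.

u(t) = -6e^(-t) + 4e^(-5t), v(t) = 2e^(-5t)

Coefficient matrix A = [[-1, -8], [0, -5]].
Characteristic polynomial det(A - λI) = λ^2 + 6λ + 5 = 0.
Eigenvalues λ = -1, -5.
For λ=-1: (A-λI) row 1 is [0, -8], so an eigenvector is (-1, 0).
For λ=-5: (A-λI) row 1 is [4, -8], so an eigenvector is (2, 1).
General solution: c_1e^(-t)(-1,0) + c_2e^(-5t)(2,1).
Applying u(0)=-2, v(0)=2 gives c_1=6, c_2=2.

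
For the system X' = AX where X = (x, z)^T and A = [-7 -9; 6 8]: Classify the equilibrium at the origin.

saddle

A = [[-7,-9],[6,8]]; det(A-λI) = λ^2 - λ - 2.
λ = -1, 2: opposite signs.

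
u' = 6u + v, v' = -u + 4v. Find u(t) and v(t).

Coefficient matrix A = [[6, 1], [-1, 4]].
Characteristic polynomial det(A - λI) = λ^2 - 10λ + 25 = 0.
Single eigenvalue λ = 5 with algebraic multiplicity 2.
Eigenvector v = (-1,1); generalized eigenvector w with (A-λI)w=v is (1,-2).
General solution: e^(5t)[K_1·v + K_2·(t·v + w)].

u(t) = -K_1e^(5t) - K_2te^(5t) + K_2e^(5t), v(t) = K_1e^(5t) + K_2te^(5t) - 2K_2e^(5t)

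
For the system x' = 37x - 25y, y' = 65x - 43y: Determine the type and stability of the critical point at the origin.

stable spiral

A = [[37,-25],[65,-43]]; det(A-λI) = λ^2 + 6λ + 34.
λ = -3 ± 5i: negative real part.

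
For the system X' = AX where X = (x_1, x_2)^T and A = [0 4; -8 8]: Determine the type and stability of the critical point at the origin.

A = [[0,4],[-8,8]]; det(A-λI) = λ^2 - 8λ + 32.
λ = 4 ± 4i: positive real part.

unstable spiral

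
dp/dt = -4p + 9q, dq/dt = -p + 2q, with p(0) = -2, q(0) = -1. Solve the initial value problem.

p(t) = -3te^(-t) - 2e^(-t), q(t) = -te^(-t) - e^(-t)

Coefficient matrix A = [[-4, 9], [-1, 2]].
Characteristic polynomial det(A - λI) = λ^2 + 2λ + 1 = 0.
Single eigenvalue λ = -1 with algebraic multiplicity 2.
Eigenvector v = (3,1); generalized eigenvector w with (A-λI)w=v is (-1,0).
General solution: e^(-t)[C_1·v + C_2·(t·v + w)].
Applying p(0)=-2, q(0)=-1 gives C_1=-1, C_2=-1.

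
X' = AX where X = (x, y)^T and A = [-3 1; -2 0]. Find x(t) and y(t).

x(t) = -C_1e^(-2t) - C_2e^(-t), y(t) = -C_1e^(-2t) - 2C_2e^(-t)

Coefficient matrix A = [[-3, 1], [-2, 0]].
Characteristic polynomial det(A - λI) = λ^2 + 3λ + 2 = 0.
Eigenvalues λ = -2, -1.
For λ=-2: (A-λI) row 1 is [-1, 1], so an eigenvector is (-1, -1).
For λ=-1: (A-λI) row 1 is [-2, 1], so an eigenvector is (-1, -2).
General solution: C_1e^(-2t)(-1,-1) + C_2e^(-t)(-1,-2).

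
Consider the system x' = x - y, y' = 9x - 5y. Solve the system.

x(t) = -K_1e^(-2t) - K_2te^(-2t), y(t) = -3K_1e^(-2t) - 3K_2te^(-2t) + K_2e^(-2t)

Coefficient matrix A = [[1, -1], [9, -5]].
Characteristic polynomial det(A - λI) = λ^2 + 4λ + 4 = 0.
Single eigenvalue λ = -2 with algebraic multiplicity 2.
Eigenvector v = (-1,-3); generalized eigenvector w with (A-λI)w=v is (0,1).
General solution: e^(-2t)[K_1·v + K_2·(t·v + w)].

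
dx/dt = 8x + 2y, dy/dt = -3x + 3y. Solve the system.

Coefficient matrix A = [[8, 2], [-3, 3]].
Characteristic polynomial det(A - λI) = λ^2 - 11λ + 30 = 0.
Eigenvalues λ = 6, 5.
For λ=6: (A-λI) row 1 is [2, 2], so an eigenvector is (1, -1).
For λ=5: (A-λI) row 1 is [3, 2], so an eigenvector is (-2, 3).
General solution: c_1e^(6t)(1,-1) + c_2e^(5t)(-2,3).

x(t) = c_1e^(6t) - 2c_2e^(5t), y(t) = -c_1e^(6t) + 3c_2e^(5t)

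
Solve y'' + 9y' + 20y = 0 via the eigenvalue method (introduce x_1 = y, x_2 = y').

Let x_1 = y, x_2 = y'. Then x_1' = x_2 and x_2' = -20x_1 - 9x_2.
A = [[0,1],[-20,-9]]; det(A-λI) = λ^2 + 9λ + 20.
Eigenvalues λ = -4, -5 with eigenvectors (1,-4), (1,-5).

y(t) = K_1e^(-4t) + K_2e^(-5t)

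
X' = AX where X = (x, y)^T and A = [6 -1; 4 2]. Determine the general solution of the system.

x(t) = C_1e^(4t) + C_2te^(4t) + C_2e^(4t), y(t) = 2C_1e^(4t) + 2C_2te^(4t) + C_2e^(4t)

Coefficient matrix A = [[6, -1], [4, 2]].
Characteristic polynomial det(A - λI) = λ^2 - 8λ + 16 = 0.
Single eigenvalue λ = 4 with algebraic multiplicity 2.
Eigenvector v = (1,2); generalized eigenvector w with (A-λI)w=v is (1,1).
General solution: e^(4t)[C_1·v + C_2·(t·v + w)].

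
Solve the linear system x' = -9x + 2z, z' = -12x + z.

x(t) = -K_1e^(-5t) + K_2e^(-3t), z(t) = -2K_1e^(-5t) + 3K_2e^(-3t)

Coefficient matrix A = [[-9, 2], [-12, 1]].
Characteristic polynomial det(A - λI) = λ^2 + 8λ + 15 = 0.
Eigenvalues λ = -5, -3.
For λ=-5: (A-λI) row 1 is [-4, 2], so an eigenvector is (-1, -2).
For λ=-3: (A-λI) row 1 is [-6, 2], so an eigenvector is (1, 3).
General solution: K_1e^(-5t)(-1,-2) + K_2e^(-3t)(1,3).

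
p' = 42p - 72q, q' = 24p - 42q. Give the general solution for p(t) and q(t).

p(t) = -2K_1e^(6t) - 3K_2e^(-6t), q(t) = -K_1e^(6t) - 2K_2e^(-6t)

Coefficient matrix A = [[42, -72], [24, -42]].
Characteristic polynomial det(A - λI) = λ^2 - 36 = 0.
Eigenvalues λ = 6, -6.
For λ=6: (A-λI) row 1 is [36, -72], so an eigenvector is (-2, -1).
For λ=-6: (A-λI) row 1 is [48, -72], so an eigenvector is (-3, -2).
General solution: K_1e^(6t)(-2,-1) + K_2e^(-6t)(-3,-2).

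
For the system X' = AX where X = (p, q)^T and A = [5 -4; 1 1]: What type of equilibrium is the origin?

A = [[5,-4],[1,1]]; det(A-λI) = λ^2 - 6λ + 9.
repeated λ = 3 with a single eigenvector.

unstable improper node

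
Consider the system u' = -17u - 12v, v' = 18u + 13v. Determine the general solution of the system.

u(t) = c_1e^(-5t) + 2c_2e^(t), v(t) = -c_1e^(-5t) - 3c_2e^(t)

Coefficient matrix A = [[-17, -12], [18, 13]].
Characteristic polynomial det(A - λI) = λ^2 + 4λ - 5 = 0.
Eigenvalues λ = -5, 1.
For λ=-5: (A-λI) row 1 is [-12, -12], so an eigenvector is (1, -1).
For λ=1: (A-λI) row 1 is [-18, -12], so an eigenvector is (2, -3).
General solution: c_1e^(-5t)(1,-1) + c_2e^(t)(2,-3).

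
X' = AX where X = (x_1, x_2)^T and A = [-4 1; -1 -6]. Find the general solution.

x_1(t) = C_1e^(-5t) + C_2te^(-5t) + 3C_2e^(-5t), x_2(t) = -C_1e^(-5t) - C_2te^(-5t) - 2C_2e^(-5t)

Coefficient matrix A = [[-4, 1], [-1, -6]].
Characteristic polynomial det(A - λI) = λ^2 + 10λ + 25 = 0.
Single eigenvalue λ = -5 with algebraic multiplicity 2.
Eigenvector v = (1,-1); generalized eigenvector w with (A-λI)w=v is (3,-2).
General solution: e^(-5t)[C_1·v + C_2·(t·v + w)].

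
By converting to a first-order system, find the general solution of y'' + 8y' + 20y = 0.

Let x_1 = y, x_2 = y'. Then x_1' = x_2 and x_2' = -20x_1 - 8x_2.
A = [[0,1],[-20,-8]]; det(A-λI) = λ^2 + 8λ + 20.
Eigenvalues λ = -4 ± 2i.

y(t) = K_1e^(-4t)cos(2t) + K_2e^(-4t)sin(2t)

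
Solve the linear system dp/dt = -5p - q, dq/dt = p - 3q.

p(t) = c_1e^(-4t) + c_2te^(-4t) + 2c_2e^(-4t), q(t) = -c_1e^(-4t) - c_2te^(-4t) - 3c_2e^(-4t)

Coefficient matrix A = [[-5, -1], [1, -3]].
Characteristic polynomial det(A - λI) = λ^2 + 8λ + 16 = 0.
Single eigenvalue λ = -4 with algebraic multiplicity 2.
Eigenvector v = (1,-1); generalized eigenvector w with (A-λI)w=v is (2,-3).
General solution: e^(-4t)[c_1·v + c_2·(t·v + w)].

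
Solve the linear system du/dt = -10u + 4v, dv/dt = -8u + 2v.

Coefficient matrix A = [[-10, 4], [-8, 2]].
Characteristic polynomial det(A - λI) = λ^2 + 8λ + 12 = 0.
Eigenvalues λ = -6, -2.
For λ=-6: (A-λI) row 1 is [-4, 4], so an eigenvector is (1, 1).
For λ=-2: (A-λI) row 1 is [-8, 4], so an eigenvector is (-1, -2).
General solution: K_1e^(-6t)(1,1) + K_2e^(-2t)(-1,-2).

u(t) = K_1e^(-6t) - K_2e^(-2t), v(t) = K_1e^(-6t) - 2K_2e^(-2t)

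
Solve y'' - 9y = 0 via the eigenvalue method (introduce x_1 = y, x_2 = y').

Let x_1 = y, x_2 = y'. Then x_1' = x_2 and x_2' = 9x_1.
A = [[0,1],[9,0]]; det(A-λI) = λ^2 - 9.
Eigenvalues λ = 3, -3 with eigenvectors (1,3), (1,-3).

y(t) = C_1e^(3t) + C_2e^(-3t)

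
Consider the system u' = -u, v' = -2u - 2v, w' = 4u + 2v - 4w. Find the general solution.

u(t) = C_1e^(-t), v(t) = -2C_1e^(-t) + C_3e^(-2t), w(t) = C_2e^(-4t) + C_3e^(-2t)

Coefficient matrix A = [[-1, 0, 0], [-2, -2, 0], [4, 2, -4]].
det(A - λI) = 0 gives eigenvalues λ = -1, -4, -2.
For λ=-1: eigenvector (1,-2,0).
For λ=-4: eigenvector (0,0,1).
For λ=-2: eigenvector (0,1,1).
General solution: C_1e^(-t)(1,-2,0) + C_2e^(-4t)(0,0,1) + C_3e^(-2t)(0,1,1).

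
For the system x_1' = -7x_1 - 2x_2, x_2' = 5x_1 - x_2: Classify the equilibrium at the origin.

stable spiral

A = [[-7,-2],[5,-1]]; det(A-λI) = λ^2 + 8λ + 17.
λ = -4 ± i: negative real part.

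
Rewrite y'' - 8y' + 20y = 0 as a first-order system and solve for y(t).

y(t) = C_1e^(4t)cos(2t) + C_2e^(4t)sin(2t)

Let x_1 = y, x_2 = y'. Then x_1' = x_2 and x_2' = -20x_1 + 8x_2.
A = [[0,1],[-20,8]]; det(A-λI) = λ^2 - 8λ + 20.
Eigenvalues λ = 4 ± 2i.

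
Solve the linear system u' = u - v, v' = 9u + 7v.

u(t) = -C_1e^(4t) - C_2te^(4t) + C_2e^(4t), v(t) = 3C_1e^(4t) + 3C_2te^(4t) - 2C_2e^(4t)

Coefficient matrix A = [[1, -1], [9, 7]].
Characteristic polynomial det(A - λI) = λ^2 - 8λ + 16 = 0.
Single eigenvalue λ = 4 with algebraic multiplicity 2.
Eigenvector v = (-1,3); generalized eigenvector w with (A-λI)w=v is (1,-2).
General solution: e^(4t)[C_1·v + C_2·(t·v + w)].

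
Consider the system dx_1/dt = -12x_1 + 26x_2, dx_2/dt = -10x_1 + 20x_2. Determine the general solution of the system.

Coefficient matrix A = [[-12, 26], [-10, 20]].
Characteristic polynomial det(A - λI) = λ^2 - 8λ + 20 = 0.
Eigenvalues λ = 4 ± 2i (complex conjugate pair).
For λ=4+2i: an eigenvector is (2,1) - i(-3,-2) = (2 + 3i, 1 + 2i).
A real fundamental pair from Re and Im of e^((4+2i)t)v: X_1 = e^(4t)(cos(2t)·(2,1) + sin(2t)·(-3,-2)), X_2 = e^(4t)(sin(2t)·(2,1) - cos(2t)·(-3,-2)).
General solution: K_1X_1 + K_2X_2.

x_1(t) = -3K_1e^(4t)sin(2t) + 2K_1e^(4t)cos(2t) + 2K_2e^(4t)sin(2t) + 3K_2e^(4t)cos(2t), x_2(t) = -2K_1e^(4t)sin(2t) + K_1e^(4t)cos(2t) + K_2e^(4t)sin(2t) + 2K_2e^(4t)cos(2t)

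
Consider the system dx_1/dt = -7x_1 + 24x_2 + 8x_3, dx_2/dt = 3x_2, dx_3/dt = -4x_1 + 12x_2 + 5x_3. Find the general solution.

Coefficient matrix A = [[-7, 24, 8], [0, 3, 0], [-4, 12, 5]].
det(A - λI) = 0 gives eigenvalues λ = 1, 3, -3.
For λ=1: eigenvector (1,0,1).
For λ=3: eigenvector (4,1,2).
For λ=-3: eigenvector (-2,0,-1).
General solution: K_1e^(t)(1,0,1) + K_2e^(3t)(4,1,2) + K_3e^(-3t)(-2,0,-1).

x_1(t) = K_1e^(t) + 4K_2e^(3t) - 2K_3e^(-3t), x_2(t) = K_2e^(3t), x_3(t) = K_1e^(t) + 2K_2e^(3t) - K_3e^(-3t)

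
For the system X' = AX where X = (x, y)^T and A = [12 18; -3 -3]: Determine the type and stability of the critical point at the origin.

unstable node

A = [[12,18],[-3,-3]]; det(A-λI) = λ^2 - 9λ + 18.
λ = 3, 6: both positive.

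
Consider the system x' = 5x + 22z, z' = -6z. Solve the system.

Coefficient matrix A = [[5, 22], [0, -6]].
Characteristic polynomial det(A - λI) = λ^2 + λ - 30 = 0.
Eigenvalues λ = -6, 5.
For λ=-6: (A-λI) row 1 is [11, 22], so an eigenvector is (-2, 1).
For λ=5: (A-λI) row 1 is [0, 22], so an eigenvector is (1, 0).
General solution: C_1e^(-6t)(-2,1) + C_2e^(5t)(1,0).

x(t) = -2C_1e^(-6t) + C_2e^(5t), z(t) = C_1e^(-6t)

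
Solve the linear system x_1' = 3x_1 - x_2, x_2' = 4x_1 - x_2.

x_1(t) = -K_1e^(t) - K_2te^(t) - K_2e^(t), x_2(t) = -2K_1e^(t) - 2K_2te^(t) - K_2e^(t)

Coefficient matrix A = [[3, -1], [4, -1]].
Characteristic polynomial det(A - λI) = λ^2 - 2λ + 1 = 0.
Single eigenvalue λ = 1 with algebraic multiplicity 2.
Eigenvector v = (-1,-2); generalized eigenvector w with (A-λI)w=v is (-1,-1).
General solution: e^(t)[K_1·v + K_2·(t·v + w)].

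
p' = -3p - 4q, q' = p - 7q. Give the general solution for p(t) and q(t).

Coefficient matrix A = [[-3, -4], [1, -7]].
Characteristic polynomial det(A - λI) = λ^2 + 10λ + 25 = 0.
Single eigenvalue λ = -5 with algebraic multiplicity 2.
Eigenvector v = (-2,-1); generalized eigenvector w with (A-λI)w=v is (-1,0).
General solution: e^(-5t)[C_1·v + C_2·(t·v + w)].

p(t) = -2C_1e^(-5t) - 2C_2te^(-5t) - C_2e^(-5t), q(t) = -C_1e^(-5t) - C_2te^(-5t)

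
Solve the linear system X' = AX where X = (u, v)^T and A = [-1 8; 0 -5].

Coefficient matrix A = [[-1, 8], [0, -5]].
Characteristic polynomial det(A - λI) = λ^2 + 6λ + 5 = 0.
Eigenvalues λ = -1, -5.
For λ=-1: (A-λI) row 1 is [0, 8], so an eigenvector is (1, 0).
For λ=-5: (A-λI) row 1 is [4, 8], so an eigenvector is (-2, 1).
General solution: c_1e^(-t)(1,0) + c_2e^(-5t)(-2,1).

u(t) = c_1e^(-t) - 2c_2e^(-5t), v(t) = c_2e^(-5t)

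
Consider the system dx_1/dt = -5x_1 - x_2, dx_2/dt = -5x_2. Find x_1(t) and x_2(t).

x_1(t) = -K_1e^(-5t) - K_2te^(-5t) + 2K_2e^(-5t), x_2(t) = K_2e^(-5t)

Coefficient matrix A = [[-5, -1], [0, -5]].
Characteristic polynomial det(A - λI) = λ^2 + 10λ + 25 = 0.
Single eigenvalue λ = -5 with algebraic multiplicity 2.
Eigenvector v = (-1,0); generalized eigenvector w with (A-λI)w=v is (2,1).
General solution: e^(-5t)[K_1·v + K_2·(t·v + w)].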